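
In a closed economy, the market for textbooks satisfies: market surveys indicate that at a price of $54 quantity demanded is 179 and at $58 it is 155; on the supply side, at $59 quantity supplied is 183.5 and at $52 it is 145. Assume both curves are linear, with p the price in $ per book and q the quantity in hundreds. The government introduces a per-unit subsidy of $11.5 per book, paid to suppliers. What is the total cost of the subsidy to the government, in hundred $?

Demand slope: (155 − 179)/(58 − 54) = -6, so qd = 503 − 6p.
Supply slope: (145 − 183.5)/(52 − 59) = 5.5, so qs = 5.5p − 141.
Without the subsidy, 503 − 6p = 5.5p − 141 gives 11.5p = 644, so p* = $56 and q* = 167.
With a per-unit subsidy paid to suppliers, each receives p + 11.5 per unit sold, so supply becomes qs = 5.5(p + 11.5) − 141.
New equilibrium: buyers pay $50.5, suppliers receive $62, q = 200. (Wedge: pb − ps = −11.5.)
Outlay = t · Q = 11.5 · 200 = $2300.

Government outlay = $2300 hundred.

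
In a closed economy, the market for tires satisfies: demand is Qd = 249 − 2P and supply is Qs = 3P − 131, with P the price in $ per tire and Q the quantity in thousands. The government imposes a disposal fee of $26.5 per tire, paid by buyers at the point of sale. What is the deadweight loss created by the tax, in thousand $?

Without the tax, 249 − 2P = 3P − 131 gives 5P = 380, so P* = $76 and Q* = 97.
With the tax collected from buyers, demand (in seller-price terms) shifts: Qd = 249 − 2(P + 26.5).
New equilibrium: buyers pay $91.9, sellers receive $65.4, Q = 65.2. (Wedge: Pb − Ps = 26.5.)
Quantity falls by |ΔQ| = |97 − 65.2| = 31.8.
DWL = ½ · t · |ΔQ| = ½ · 26.5 · 31.8 = $421.35.

Deadweight loss = $421.35 thousand.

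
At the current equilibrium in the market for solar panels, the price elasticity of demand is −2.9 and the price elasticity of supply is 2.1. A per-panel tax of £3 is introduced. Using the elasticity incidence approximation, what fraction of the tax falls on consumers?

Consumers' share ≈ 0.42.

Incidence ratio: consumers' share ≈ εs / (εs + |εd|) = 2.1 / (2.1 + 2.9) = 0.42.
Supply is the less elastic side, so consumers bear the smaller share.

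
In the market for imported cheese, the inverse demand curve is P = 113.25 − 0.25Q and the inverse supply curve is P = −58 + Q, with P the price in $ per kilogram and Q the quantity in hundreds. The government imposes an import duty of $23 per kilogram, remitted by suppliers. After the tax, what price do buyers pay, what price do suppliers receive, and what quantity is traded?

Buyers pay $83.6; suppliers receive $60.6; quantity = 118.6.

Rewrite in direct form: Qd = 453 − 4P and Qs = P + 58.
Without the tax, 453 − 4P = P + 58 gives 5P = 395, so P* = $79 and Q* = 137.
With the tax collected from suppliers, supply shifts: Qs = (P − 23) + 58.
Solving gives Q = 118.6 with buyers paying $83.6 and suppliers receiving $60.6 (the $23 wedge).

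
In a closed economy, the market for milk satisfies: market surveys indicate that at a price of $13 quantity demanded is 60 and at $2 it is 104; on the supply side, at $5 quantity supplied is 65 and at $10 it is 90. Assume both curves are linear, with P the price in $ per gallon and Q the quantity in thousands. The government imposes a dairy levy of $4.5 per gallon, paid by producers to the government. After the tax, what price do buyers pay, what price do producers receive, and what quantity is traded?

Demand slope: (104 − 60)/(2 − 13) = -4, so Qd = 112 − 4P.
Supply slope: (90 − 65)/(10 − 5) = 5, so Qs = 5P + 40.
Without the tax, 112 − 4P = 5P + 40 gives 9P = 72, so P* = $8 and Q* = 80.
With the tax collected from producers, supply shifts: Qs = 5(P − 4.5) + 40.
New equilibrium: buyers pay $10.5, producers receive $6, Q = 70. (Wedge: Pb − Ps = 4.5.)
The less price-elastic side of the market bears the larger share of a per-unit tax.

Buyers pay $10.5; producers receive $6; quantity = 70.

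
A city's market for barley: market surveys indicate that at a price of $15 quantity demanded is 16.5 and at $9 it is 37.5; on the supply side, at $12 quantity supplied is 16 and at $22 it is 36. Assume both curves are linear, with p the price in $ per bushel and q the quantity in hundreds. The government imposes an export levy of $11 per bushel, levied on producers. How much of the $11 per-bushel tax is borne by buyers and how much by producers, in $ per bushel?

Buyers bear $4 per bushel; producers bear $7 per bushel.

Demand slope: (37.5 − 16.5)/(9 − 15) = -3.5, so qd = 69 − 3.5p.
Supply slope: (36 − 16)/(22 − 12) = 2, so qs = 2p − 8.
Without the tax, 69 − 3.5p = 2p − 8 gives 5.5p = 77, so p* = $14 and q* = 20.
With the tax collected from producers, supply shifts: qs = 2(p − 11) − 8.
Solving gives q = 6 with buyers paying $18 and producers receiving $7 (the $11 wedge).
Burden on buyers: $4; on producers: $7. (They sum to $11.)
The less price-elastic side of the market bears the larger share of a per-unit tax.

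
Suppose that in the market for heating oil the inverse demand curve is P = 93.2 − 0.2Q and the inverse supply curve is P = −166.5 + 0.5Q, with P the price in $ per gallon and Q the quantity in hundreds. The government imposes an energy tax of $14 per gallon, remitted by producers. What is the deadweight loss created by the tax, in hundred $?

Deadweight loss = $140 hundred.

Rewrite in direct form: Qd = 466 − 5P and Qs = 2P + 333.
Without the tax, 466 − 5P = 2P + 333 gives 7P = 133, so P* = $19 and Q* = 371.
With the tax collected from producers, supply shifts: Qs = 2(P − 14) + 333.
New equilibrium: consumers pay $23, producers receive $9, Q = 351. (Wedge: Pb − Ps = 14.)
Quantity falls by |ΔQ| = |371 − 351| = 20.
DWL = ½ · t · |ΔQ| = ½ · 14 · 20 = $140.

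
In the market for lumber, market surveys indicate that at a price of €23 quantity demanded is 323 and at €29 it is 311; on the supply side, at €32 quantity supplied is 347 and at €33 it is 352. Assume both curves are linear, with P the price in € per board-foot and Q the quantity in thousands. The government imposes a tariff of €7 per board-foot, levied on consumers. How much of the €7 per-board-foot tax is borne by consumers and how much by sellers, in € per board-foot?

Demand slope: (311 − 323)/(29 − 23) = -2, so Qd = 369 − 2P.
Supply slope: (352 − 347)/(33 − 32) = 5, so Qs = 5P + 187.
Without the tax, 369 − 2P = 5P + 187 gives 7P = 182, so P* = €26 and Q* = 317.
With the tax collected from consumers, demand (in seller-price terms) shifts: Qd = 369 − 2(P + 7).
Solving gives Q = 307 with consumers paying €31 and sellers receiving €24 (the €7 wedge).
Burden on consumers: €5; on sellers: €2. (They sum to €7.)
The less price-elastic side of the market bears the larger share of a per-unit tax.

Consumers bear €5 per board-foot; sellers bear €2 per board-foot.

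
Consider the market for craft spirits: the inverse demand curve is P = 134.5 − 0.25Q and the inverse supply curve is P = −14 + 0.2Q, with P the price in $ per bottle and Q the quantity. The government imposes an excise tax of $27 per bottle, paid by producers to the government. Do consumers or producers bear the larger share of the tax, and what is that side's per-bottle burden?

Consumers bear the larger share: $15 per bottle.

Inverting to Q(P) form: Qd = 538 − 4P; Qs = 5P + 70.
Before the tax: set 538 − 4P = 5P + 70 → P* = $52, Q* = 330.
With the tax collected from producers, supply shifts: Qs = 5(P − 27) + 70.
New equilibrium: consumers pay $67, producers receive $40, Q = 270. (Wedge: Pb − Ps = 27.)
Per-bottle burden: consumers $15, producers $12.
Consumers take the larger share because demand is less price-elastic here (demand slope 4 vs supply slope 5).
The less price-elastic side of the market bears the larger share of a per-unit tax.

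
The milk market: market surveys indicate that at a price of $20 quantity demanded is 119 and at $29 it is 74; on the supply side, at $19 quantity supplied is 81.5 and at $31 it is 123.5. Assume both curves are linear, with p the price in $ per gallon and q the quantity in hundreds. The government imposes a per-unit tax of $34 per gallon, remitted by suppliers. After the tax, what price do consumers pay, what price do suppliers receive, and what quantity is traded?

Demand slope: (74 − 119)/(29 − 20) = -5, so qd = 219 − 5p.
Supply slope: (123.5 − 81.5)/(31 − 19) = 3.5, so qs = 3.5p + 15.
Before the tax: set 219 − 5p = 3.5p + 15 → p* = $24, q* = 99.
With the tax collected from suppliers, supply shifts: qs = 3.5(p − 34) + 15.
New equilibrium: consumers pay $38, suppliers receive $4, q = 29. (Wedge: pb − ps = 34.)
The less price-elastic side of the market bears the larger share of a per-unit tax.

Consumers pay $38; suppliers receive $4; quantity = 29.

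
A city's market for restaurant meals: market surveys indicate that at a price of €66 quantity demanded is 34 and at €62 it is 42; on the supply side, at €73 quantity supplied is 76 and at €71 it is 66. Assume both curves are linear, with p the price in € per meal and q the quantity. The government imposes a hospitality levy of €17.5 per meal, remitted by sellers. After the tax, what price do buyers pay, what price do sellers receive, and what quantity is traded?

Demand slope: (42 − 34)/(62 − 66) = -2, so qd = 166 − 2p.
Supply slope: (66 − 76)/(71 − 73) = 5, so qs = 5p − 289.
Without the tax, 166 − 2p = 5p − 289 gives 7p = 455, so p* = €65 and q* = 36.
With the tax collected from sellers, supply shifts: qs = 5(p − 17.5) − 289.
Solving gives q = 11 with buyers paying €77.5 and sellers receiving €60 (the €17.5 wedge).
The less price-elastic side of the market bears the larger share of a per-unit tax.

Buyers pay €77.5; sellers receive €60; quantity = 11.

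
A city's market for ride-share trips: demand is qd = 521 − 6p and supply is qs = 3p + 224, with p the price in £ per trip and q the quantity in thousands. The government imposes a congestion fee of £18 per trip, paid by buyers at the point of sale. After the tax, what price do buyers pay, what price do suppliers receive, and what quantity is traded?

Buyers pay £39; suppliers receive £21; quantity = 287.

Without the tax, 521 − 6p = 3p + 224 gives 9p = 297, so p* = £33 and q* = 323.
With the tax collected from buyers, demand (in seller-price terms) shifts: qd = 521 − 6(p + 18).
New equilibrium: buyers pay £39, suppliers receive £21, q = 287. (Wedge: pb − ps = 18.)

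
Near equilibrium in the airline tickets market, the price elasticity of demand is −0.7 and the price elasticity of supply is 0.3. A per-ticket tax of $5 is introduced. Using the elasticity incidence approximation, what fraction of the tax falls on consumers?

Consumers' share ≈ 0.3.

Incidence ratio: consumers' share ≈ εs / (εs + |εd|) = 0.3 / (0.3 + 0.7) = 0.3.
Supply is the less elastic side, so consumers bear the smaller share.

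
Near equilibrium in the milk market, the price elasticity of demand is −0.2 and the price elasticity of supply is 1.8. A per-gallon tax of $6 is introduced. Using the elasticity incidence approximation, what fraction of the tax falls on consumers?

Incidence ratio: consumers' share ≈ εs / (εs + |εd|) = 1.8 / (1.8 + 0.2) = 0.9.
Supply is the more elastic side, so consumers bear the larger share.

Consumers' share ≈ 0.9.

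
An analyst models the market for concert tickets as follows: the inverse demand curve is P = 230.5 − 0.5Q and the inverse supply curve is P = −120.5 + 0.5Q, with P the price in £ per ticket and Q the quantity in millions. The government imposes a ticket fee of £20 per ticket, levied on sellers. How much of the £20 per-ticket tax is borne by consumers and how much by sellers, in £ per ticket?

Rewrite in direct form: Qd = 461 − 2P and Qs = 2P + 241.
Without the tax, 461 − 2P = 2P + 241 gives 4P = 220, so P* = £55 and Q* = 351.
With the tax collected from sellers, supply shifts: Qs = 2(P − 20) + 241.
Solving gives Q = 331 with consumers paying £65 and sellers receiving £45 (the £20 wedge).
Burden on consumers: £10; on sellers: £10. (They sum to £20.)
The less price-elastic side of the market bears the larger share of a per-unit tax.

Consumers bear £10 per ticket; sellers bear £10 per ticket.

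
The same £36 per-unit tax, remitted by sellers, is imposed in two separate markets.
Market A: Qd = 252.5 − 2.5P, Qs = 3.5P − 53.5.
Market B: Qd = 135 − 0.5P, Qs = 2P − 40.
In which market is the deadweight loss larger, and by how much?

Market A: pre-tax P* = £51, Q* = 125; post-tax Q = 72.5; deadweight loss = £945.
Market B: pre-tax P* = £70, Q* = 100; post-tax Q = 85.6; deadweight loss = £259.2.
Difference: £945 vs £259.2 → market A is larger by £685.8.

Market A, by £685.8.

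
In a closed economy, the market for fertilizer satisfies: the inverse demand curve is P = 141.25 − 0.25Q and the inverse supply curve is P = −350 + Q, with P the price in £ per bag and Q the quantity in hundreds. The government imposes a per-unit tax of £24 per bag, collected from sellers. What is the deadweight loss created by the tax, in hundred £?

Inverting to Q(P) form: Qd = 565 − 4P; Qs = P + 350.
Without the tax, 565 − 4P = P + 350 gives 5P = 215, so P* = £43 and Q* = 393.
With the tax collected from sellers, supply shifts: Qs = (P − 24) + 350.
Solving gives Q = 373.8 with consumers paying £47.8 and sellers receiving £23.8 (the £24 wedge).
Quantity falls by |ΔQ| = |393 − 373.8| = 19.2.
DWL = ½ · t · |ΔQ| = ½ · 24 · 19.2 = £230.4.

Deadweight loss = £230.4 hundred.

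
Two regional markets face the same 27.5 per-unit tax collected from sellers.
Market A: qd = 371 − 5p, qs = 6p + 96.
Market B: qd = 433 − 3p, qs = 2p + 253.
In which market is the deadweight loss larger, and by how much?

Market A: pre-tax p* = 25, q* = 246; post-tax q = 171; deadweight loss = 1031.25.
Market B: pre-tax p* = 36, q* = 325; post-tax q = 292; deadweight loss = 453.75.
Difference: 1031.25 vs 453.75 → market A is larger by 577.5.

Market A, by 577.5.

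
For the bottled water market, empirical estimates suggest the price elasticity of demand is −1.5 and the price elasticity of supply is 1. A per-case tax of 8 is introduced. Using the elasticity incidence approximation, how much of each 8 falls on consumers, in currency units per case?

Consumers bear ≈ 3.2 per case.

Incidence ratio: consumers' share ≈ εs / (εs + |εd|) = 1 / (1 + 1.5) = 0.4.
So consumers bear ≈ 0.4 × 8 = 3.2; sellers bear 4.8.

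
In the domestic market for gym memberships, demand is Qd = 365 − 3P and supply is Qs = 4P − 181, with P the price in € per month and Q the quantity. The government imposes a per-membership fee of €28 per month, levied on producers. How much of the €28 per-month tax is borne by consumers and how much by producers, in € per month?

Consumers bear €16 per month; producers bear €12 per month.

Before the tax: set 365 − 3P = 4P − 181 → P* = €78, Q* = 131.
With the tax collected from producers, supply shifts: Qs = 4(P − 28) − 181.
New equilibrium: consumers pay €94, producers receive €66, Q = 83. (Wedge: Pb − Ps = 28.)
Burden on consumers: €16; on producers: €12. (They sum to €28.)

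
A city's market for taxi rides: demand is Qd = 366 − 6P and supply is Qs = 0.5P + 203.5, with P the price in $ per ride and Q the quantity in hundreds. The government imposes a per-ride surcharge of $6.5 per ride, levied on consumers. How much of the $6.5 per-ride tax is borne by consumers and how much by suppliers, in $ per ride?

Before the tax: set 366 − 6P = 0.5P + 203.5 → P* = $25, Q* = 216.
With the tax collected from consumers, demand (in seller-price terms) shifts: Qd = 366 − 6(P + 6.5).
New equilibrium: consumers pay $25.5, suppliers receive $19, Q = 213. (Wedge: Pb − Ps = 6.5.)
Burden on consumers: $0.5; on suppliers: $6. (They sum to $6.5.)

Consumers bear $0.5 per ride; suppliers bear $6 per ride.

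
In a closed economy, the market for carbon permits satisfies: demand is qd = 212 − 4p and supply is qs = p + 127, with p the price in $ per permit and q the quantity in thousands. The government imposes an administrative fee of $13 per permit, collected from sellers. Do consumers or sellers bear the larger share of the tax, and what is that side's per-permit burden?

Sellers bear the larger share: $10.4 per permit.

Before the tax: set 212 − 4p = p + 127 → p* = $17, q* = 144.
With the tax collected from sellers, supply shifts: qs = (p − 13) + 127.
Solving gives q = 133.6 with consumers paying $19.6 and sellers receiving $6.6 (the $13 wedge).
Per-permit burden: consumers $2.6, sellers $10.4.
Sellers take the larger share because supply is less price-elastic here (demand slope 4 vs supply slope 1).
The less price-elastic side of the market bears the larger share of a per-unit tax.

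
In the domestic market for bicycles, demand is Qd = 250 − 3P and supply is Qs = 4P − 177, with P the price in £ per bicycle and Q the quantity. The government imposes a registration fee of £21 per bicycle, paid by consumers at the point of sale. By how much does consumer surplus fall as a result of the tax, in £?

Consumer surplus falls by £588.

Without the tax, 250 − 3P = 4P − 177 gives 7P = 427, so P* = £61 and Q* = 67.
With the tax collected from consumers, demand (in seller-price terms) shifts: Qd = 250 − 3(P + 21).
New equilibrium: consumers pay £73, suppliers receive £52, Q = 31. (Wedge: Pb − Ps = 21.)
ΔCS is the trapezoid between Q = 31 and Q = 67 of height £12: ½ · (67 + 31) · 12 = £588.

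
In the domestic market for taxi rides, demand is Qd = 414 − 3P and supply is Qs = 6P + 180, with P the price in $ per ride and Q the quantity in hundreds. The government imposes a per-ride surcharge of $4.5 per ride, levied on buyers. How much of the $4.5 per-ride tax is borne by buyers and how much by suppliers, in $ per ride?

Buyers bear $3 per ride; suppliers bear $1.5 per ride.

Without the tax, 414 − 3P = 6P + 180 gives 9P = 234, so P* = $26 and Q* = 336.
With the tax collected from buyers, demand (in seller-price terms) shifts: Qd = 414 − 3(P + 4.5).
New equilibrium: buyers pay $29, suppliers receive $24.5, Q = 327. (Wedge: Pb − Ps = 4.5.)
Burden on buyers: $3; on suppliers: $1.5. (They sum to $4.5.)
The less price-elastic side of the market bears the larger share of a per-unit tax.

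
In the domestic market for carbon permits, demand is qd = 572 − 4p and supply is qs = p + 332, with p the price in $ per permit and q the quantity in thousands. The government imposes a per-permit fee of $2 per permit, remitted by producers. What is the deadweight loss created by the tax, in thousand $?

Deadweight loss = $1.6 thousand.

Without the tax, 572 − 4p = p + 332 gives 5p = 240, so p* = $48 and q* = 380.
With the tax collected from producers, supply shifts: qs = (p − 2) + 332.
Solving gives q = 378.4 with consumers paying $48.4 and producers receiving $46.4 (the $2 wedge).
Quantity falls by |ΔQ| = |380 − 378.4| = 1.6.
DWL = ½ · t · |ΔQ| = ½ · 2 · 1.6 = $1.6.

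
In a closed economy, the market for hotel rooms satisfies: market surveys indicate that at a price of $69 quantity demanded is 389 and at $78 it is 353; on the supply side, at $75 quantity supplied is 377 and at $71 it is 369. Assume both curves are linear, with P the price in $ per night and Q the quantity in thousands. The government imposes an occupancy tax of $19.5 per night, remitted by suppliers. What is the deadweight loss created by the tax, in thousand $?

Demand slope: (353 − 389)/(78 − 69) = -4, so Qd = 665 − 4P.
Supply slope: (369 − 377)/(71 − 75) = 2, so Qs = 2P + 227.
Before the tax: set 665 − 4P = 2P + 227 → P* = $73, Q* = 373.
With the tax collected from suppliers, supply shifts: Qs = 2(P − 19.5) + 227.
New equilibrium: buyers pay $79.5, suppliers receive $60, Q = 347. (Wedge: Pb − Ps = 19.5.)
Quantity falls by |ΔQ| = |373 − 347| = 26.
DWL = ½ · t · |ΔQ| = ½ · 19.5 · 26 = $253.5.

Deadweight loss = $253.5 thousand.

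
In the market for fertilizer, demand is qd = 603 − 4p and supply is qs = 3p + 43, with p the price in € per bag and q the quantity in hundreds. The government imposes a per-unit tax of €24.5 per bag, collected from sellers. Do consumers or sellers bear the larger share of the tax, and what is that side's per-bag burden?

Without the tax, 603 − 4p = 3p + 43 gives 7p = 560, so p* = €80 and q* = 283.
With the tax collected from sellers, supply shifts: qs = 3(p − 24.5) + 43.
New equilibrium: consumers pay €90.5, sellers receive €66, q = 241. (Wedge: pb − ps = 24.5.)
Per-bag burden: consumers €10.5, sellers €14.
Sellers take the larger share because supply is less price-elastic here (demand slope 4 vs supply slope 3).
The less price-elastic side of the market bears the larger share of a per-unit tax.

Sellers bear the larger share: €14 per bag.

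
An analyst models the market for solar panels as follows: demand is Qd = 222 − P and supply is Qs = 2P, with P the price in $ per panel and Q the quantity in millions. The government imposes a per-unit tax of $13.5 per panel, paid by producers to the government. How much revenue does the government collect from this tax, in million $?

Without the tax, 222 − P = 2P gives 3P = 222, so P* = $74 and Q* = 148.
With the tax collected from producers, supply shifts: Qs = 2(P − 13.5).
Solving gives Q = 139 with consumers paying $83 and producers receiving $69.5 (the $13.5 wedge).
Revenue = t · Q = 13.5 · 139 = $1876.5.

Tax revenue = $1876.5 million.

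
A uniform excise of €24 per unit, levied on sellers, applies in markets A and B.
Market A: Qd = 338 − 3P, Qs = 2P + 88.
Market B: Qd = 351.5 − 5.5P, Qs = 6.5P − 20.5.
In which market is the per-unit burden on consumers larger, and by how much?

Market A: pre-tax P* = €50, Q* = 188; post-tax Q = 159.2; per-unit burden on consumers = €9.6.
Market B: pre-tax P* = €31, Q* = 181; post-tax Q = 109.5; per-unit burden on consumers = €13.
Difference: €9.6 vs €13 → market B is larger by €3.4.

Market B, by €3.4.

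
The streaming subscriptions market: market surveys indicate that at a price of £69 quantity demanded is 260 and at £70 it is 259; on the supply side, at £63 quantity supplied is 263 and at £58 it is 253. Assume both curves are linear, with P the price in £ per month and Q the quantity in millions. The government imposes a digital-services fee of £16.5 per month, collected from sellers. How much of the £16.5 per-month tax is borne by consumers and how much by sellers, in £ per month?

Demand slope: (259 − 260)/(70 − 69) = -1, so Qd = 329 − P.
Supply slope: (253 − 263)/(58 − 63) = 2, so Qs = 2P + 137.
Without the tax, 329 − P = 2P + 137 gives 3P = 192, so P* = £64 and Q* = 265.
With the tax collected from sellers, supply shifts: Qs = 2(P − 16.5) + 137.
Solving gives Q = 254 with consumers paying £75 and sellers receiving £58.5 (the £16.5 wedge).
Burden on consumers: £11; on sellers: £5.5. (They sum to £16.5.)
The less price-elastic side of the market bears the larger share of a per-unit tax.

Consumers bear £11 per month; sellers bear £5.5 per month.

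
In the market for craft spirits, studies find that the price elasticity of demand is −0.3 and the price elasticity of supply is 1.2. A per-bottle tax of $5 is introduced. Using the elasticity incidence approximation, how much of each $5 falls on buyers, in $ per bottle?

Incidence ratio: buyers' share ≈ εs / (εs + |εd|) = 1.2 / (1.2 + 0.3) = 0.8.
So buyers bear ≈ 0.8 × $5 = $4; sellers bear $1.

Buyers bear ≈ $4 per bottle.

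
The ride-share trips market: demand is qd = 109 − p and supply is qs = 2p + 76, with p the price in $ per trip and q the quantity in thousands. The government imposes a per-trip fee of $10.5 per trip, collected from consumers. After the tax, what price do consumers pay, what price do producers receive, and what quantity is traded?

Before the tax: set 109 − p = 2p + 76 → p* = $11, q* = 98.
With the tax collected from consumers, demand (in seller-price terms) shifts: qd = 109 − (p + 10.5).
New equilibrium: consumers pay $18, producers receive $7.5, q = 91. (Wedge: pb − ps = 10.5.)

Consumers pay $18; producers receive $7.5; quantity = 91.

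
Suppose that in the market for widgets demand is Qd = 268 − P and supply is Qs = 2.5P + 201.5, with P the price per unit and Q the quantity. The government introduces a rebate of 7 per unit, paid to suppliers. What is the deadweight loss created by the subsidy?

Deadweight loss = 17.5.

Without the subsidy, 268 − P = 2.5P + 201.5 gives 3.5P = 66.5, so P* = 19 and Q* = 249.
With a per-unit subsidy paid to suppliers, each receives P + 7 per unit sold, so supply becomes Qs = 2.5(P + 7) + 201.5.
New equilibrium: buyers pay 14, suppliers receive 21, Q = 254. (Wedge: Pb − Ps = −7.)
Quantity rises by |ΔQ| = |249 − 254| = 5.
DWL = ½ · t · |ΔQ| = ½ · 7 · 5 = 17.5.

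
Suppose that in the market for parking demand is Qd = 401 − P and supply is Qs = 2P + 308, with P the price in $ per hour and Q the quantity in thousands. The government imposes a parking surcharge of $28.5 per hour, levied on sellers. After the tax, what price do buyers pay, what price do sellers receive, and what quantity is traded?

Before the tax: set 401 − P = 2P + 308 → P* = $31, Q* = 370.
With the tax collected from sellers, supply shifts: Qs = 2(P − 28.5) + 308.
New equilibrium: buyers pay $50, sellers receive $21.5, Q = 351. (Wedge: Pb − Ps = 28.5.)
The less price-elastic side of the market bears the larger share of a per-unit tax.

Buyers pay $50; sellers receive $21.5; quantity = 351.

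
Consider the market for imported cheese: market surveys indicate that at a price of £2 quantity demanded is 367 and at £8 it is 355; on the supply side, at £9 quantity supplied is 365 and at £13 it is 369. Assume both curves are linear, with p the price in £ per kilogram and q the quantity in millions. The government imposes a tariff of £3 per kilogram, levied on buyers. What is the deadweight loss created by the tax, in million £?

Deadweight loss = £3 million.

Demand slope: (355 − 367)/(8 − 2) = -2, so qd = 371 − 2p.
Supply slope: (369 − 365)/(13 − 9) = 1, so qs = p + 356.
Before the tax: set 371 − 2p = p + 356 → p* = £5, q* = 361.
With the tax collected from buyers, demand (in seller-price terms) shifts: qd = 371 − 2(p + 3).
Solving gives q = 359 with buyers paying £6 and producers receiving £3 (the £3 wedge).
Quantity falls by |ΔQ| = |361 − 359| = 2.
DWL = ½ · t · |ΔQ| = ½ · 3 · 2 = £3.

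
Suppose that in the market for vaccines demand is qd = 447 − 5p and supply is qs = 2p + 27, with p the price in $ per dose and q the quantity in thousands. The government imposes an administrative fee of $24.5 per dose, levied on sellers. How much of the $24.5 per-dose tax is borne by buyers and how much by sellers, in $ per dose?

Before the tax: set 447 − 5p = 2p + 27 → p* = $60, q* = 147.
With the tax collected from sellers, supply shifts: qs = 2(p − 24.5) + 27.
New equilibrium: buyers pay $67, sellers receive $42.5, q = 112. (Wedge: pb − ps = 24.5.)
Burden on buyers: $7; on sellers: $17.5. (They sum to $24.5.)
The less price-elastic side of the market bears the larger share of a per-unit tax.

Buyers bear $7 per dose; sellers bear $17.5 per dose.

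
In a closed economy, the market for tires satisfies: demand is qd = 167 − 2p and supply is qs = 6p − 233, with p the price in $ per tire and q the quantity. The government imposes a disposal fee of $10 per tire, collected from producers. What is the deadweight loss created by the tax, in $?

Deadweight loss = $75.

Before the tax: set 167 − 2p = 6p − 233 → p* = $50, q* = 67.
With the tax collected from producers, supply shifts: qs = 6(p − 10) − 233.
New equilibrium: consumers pay $57.5, producers receive $47.5, q = 52. (Wedge: pb − ps = 10.)
Quantity falls by |ΔQ| = |67 − 52| = 15.
DWL = ½ · t · |ΔQ| = ½ · 10 · 15 = $75.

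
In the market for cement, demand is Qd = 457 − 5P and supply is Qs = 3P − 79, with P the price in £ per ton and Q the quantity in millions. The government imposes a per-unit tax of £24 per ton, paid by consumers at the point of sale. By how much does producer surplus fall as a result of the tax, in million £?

Producer surplus falls by £1492.5 million.

Before the tax: set 457 − 5P = 3P − 79 → P* = £67, Q* = 122.
With the tax collected from consumers, demand (in seller-price terms) shifts: Qd = 457 − 5(P + 24).
Solving gives Q = 77 with consumers paying £76 and producers receiving £52 (the £24 wedge).
ΔPS is the trapezoid between Q = 77 and Q = 122 of height £15: ½ · (122 + 77) · 15 = £1492.5.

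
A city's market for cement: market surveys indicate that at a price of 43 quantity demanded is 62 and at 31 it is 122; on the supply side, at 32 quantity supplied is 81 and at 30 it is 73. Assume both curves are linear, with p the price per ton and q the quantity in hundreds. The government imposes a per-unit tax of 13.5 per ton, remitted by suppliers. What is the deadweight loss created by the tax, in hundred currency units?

Deadweight loss = 202.5 hundred.

Demand slope: (122 − 62)/(31 − 43) = -5, so qd = 277 − 5p.
Supply slope: (73 − 81)/(30 − 32) = 4, so qs = 4p − 47.
Before the tax: set 277 − 5p = 4p − 47 → p* = 36, q* = 97.
With the tax collected from suppliers, supply shifts: qs = 4(p − 13.5) − 47.
Solving gives q = 67 with buyers paying 42 and suppliers receiving 28.5 (the 13.5 wedge).
Quantity falls by |ΔQ| = |97 − 67| = 30.
DWL = ½ · t · |ΔQ| = ½ · 13.5 · 30 = 202.5.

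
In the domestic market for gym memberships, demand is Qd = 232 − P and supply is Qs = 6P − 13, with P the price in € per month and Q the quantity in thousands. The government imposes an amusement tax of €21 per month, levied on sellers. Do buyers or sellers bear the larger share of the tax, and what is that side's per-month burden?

Before the tax: set 232 − P = 6P − 13 → P* = €35, Q* = 197.
With the tax collected from sellers, supply shifts: Qs = 6(P − 21) − 13.
Solving gives Q = 179 with buyers paying €53 and sellers receiving €32 (the €21 wedge).
Per-month burden: buyers €18, sellers €3.
Buyers take the larger share because demand is less price-elastic here (demand slope 1 vs supply slope 6).
The less price-elastic side of the market bears the larger share of a per-unit tax.

Buyers bear the larger share: €18 per month.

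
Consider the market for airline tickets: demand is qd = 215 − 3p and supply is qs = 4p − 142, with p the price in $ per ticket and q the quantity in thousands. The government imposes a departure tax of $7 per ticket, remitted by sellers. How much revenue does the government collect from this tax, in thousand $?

Before the tax: set 215 − 3p = 4p − 142 → p* = $51, q* = 62.
With the tax collected from sellers, supply shifts: qs = 4(p − 7) − 142.
New equilibrium: consumers pay $55, sellers receive $48, q = 50. (Wedge: pb − ps = 7.)
Revenue = t · Q = 7 · 50 = $350.

Tax revenue = $350 thousand.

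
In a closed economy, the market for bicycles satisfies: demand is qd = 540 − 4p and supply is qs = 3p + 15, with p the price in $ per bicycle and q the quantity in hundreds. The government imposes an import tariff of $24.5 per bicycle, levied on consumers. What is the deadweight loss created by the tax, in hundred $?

Without the tax, 540 − 4p = 3p + 15 gives 7p = 525, so p* = $75 and q* = 240.
With the tax collected from consumers, demand (in seller-price terms) shifts: qd = 540 − 4(p + 24.5).
Solving gives q = 198 with consumers paying $85.5 and producers receiving $61 (the $24.5 wedge).
Quantity falls by |ΔQ| = |240 − 198| = 42.
DWL = ½ · t · |ΔQ| = ½ · 24.5 · 42 = $514.5.

Deadweight loss = $514.5 hundred.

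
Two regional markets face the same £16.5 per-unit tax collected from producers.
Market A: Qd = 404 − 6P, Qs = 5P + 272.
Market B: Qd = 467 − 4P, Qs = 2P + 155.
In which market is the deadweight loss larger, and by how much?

Market A, by £189.75.

Market A: pre-tax P* = £12, Q* = 332; post-tax Q = 287; deadweight loss = £371.25.
Market B: pre-tax P* = £52, Q* = 259; post-tax Q = 237; deadweight loss = £181.5.
Difference: £371.25 vs £181.5 → market A is larger by £189.75.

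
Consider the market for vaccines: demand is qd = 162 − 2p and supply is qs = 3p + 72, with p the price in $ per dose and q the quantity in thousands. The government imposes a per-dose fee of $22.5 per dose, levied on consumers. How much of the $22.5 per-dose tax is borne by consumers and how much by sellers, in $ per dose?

Consumers bear $13.5 per dose; sellers bear $9 per dose.

Without the tax, 162 − 2p = 3p + 72 gives 5p = 90, so p* = $18 and q* = 126.
With the tax collected from consumers, demand (in seller-price terms) shifts: qd = 162 − 2(p + 22.5).
New equilibrium: consumers pay $31.5, sellers receive $9, q = 99. (Wedge: pb − ps = 22.5.)
Burden on consumers: $13.5; on sellers: $9. (They sum to $22.5.)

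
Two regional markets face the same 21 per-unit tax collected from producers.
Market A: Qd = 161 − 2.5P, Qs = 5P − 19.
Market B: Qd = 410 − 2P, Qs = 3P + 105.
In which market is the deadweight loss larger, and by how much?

Market A, by 102.9.

Market A: pre-tax P* = 24, Q* = 101; post-tax Q = 66; deadweight loss = 367.5.
Market B: pre-tax P* = 61, Q* = 288; post-tax Q = 262.8; deadweight loss = 264.6.
Difference: 367.5 vs 264.6 → market A is larger by 102.9.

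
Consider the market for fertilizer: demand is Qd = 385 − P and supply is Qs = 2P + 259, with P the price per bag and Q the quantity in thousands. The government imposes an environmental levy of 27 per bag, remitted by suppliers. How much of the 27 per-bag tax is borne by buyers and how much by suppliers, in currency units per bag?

Buyers bear 18 per bag; suppliers bear 9 per bag.

Before the tax: set 385 − P = 2P + 259 → P* = 42, Q* = 343.
With the tax collected from suppliers, supply shifts: Qs = 2(P − 27) + 259.
New equilibrium: buyers pay 60, suppliers receive 33, Q = 325. (Wedge: Pb − Ps = 27.)
Burden on buyers: 18; on suppliers: 9. (They sum to 27.)
The less price-elastic side of the market bears the larger share of a per-unit tax.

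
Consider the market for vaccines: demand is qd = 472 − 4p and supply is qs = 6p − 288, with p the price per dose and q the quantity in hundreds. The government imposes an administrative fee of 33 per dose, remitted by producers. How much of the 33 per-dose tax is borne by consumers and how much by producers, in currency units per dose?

Without the tax, 472 − 4p = 6p − 288 gives 10p = 760, so p* = 76 and q* = 168.
With the tax collected from producers, supply shifts: qs = 6(p − 33) − 288.
Solving gives q = 88.8 with consumers paying 95.8 and producers receiving 62.8 (the 33 wedge).
Burden on consumers: 19.8; on producers: 13.2. (They sum to 33.)

Consumers bear 19.8 per dose; producers bear 13.2 per dose.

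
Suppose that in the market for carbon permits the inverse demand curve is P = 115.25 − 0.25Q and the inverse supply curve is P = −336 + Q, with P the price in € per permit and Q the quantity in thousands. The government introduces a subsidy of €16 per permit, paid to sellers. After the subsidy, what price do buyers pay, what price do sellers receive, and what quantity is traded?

Buyers pay €21.8; sellers receive €37.8; quantity = 373.8.

Rewrite in direct form: Qd = 461 − 4P and Qs = P + 336.
Before the subsidy: set 461 − 4P = P + 336 → P* = €25, Q* = 361.
With a per-unit subsidy paid to sellers, each receives P + 16 per unit sold, so supply becomes Qs = (P + 16) + 336.
Solving gives Q = 373.8 with buyers paying €21.8 and sellers receiving €37.8 (the €16 wedge).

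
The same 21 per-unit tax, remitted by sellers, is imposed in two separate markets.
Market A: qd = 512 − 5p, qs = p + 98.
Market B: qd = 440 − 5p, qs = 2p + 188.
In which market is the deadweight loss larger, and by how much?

Market B, by 131.25.

Market A: pre-tax p* = 69, q* = 167; post-tax q = 149.5; deadweight loss = 183.75.
Market B: pre-tax p* = 36, q* = 260; post-tax q = 230; deadweight loss = 315.
Difference: 183.75 vs 315 → market B is larger by 131.25.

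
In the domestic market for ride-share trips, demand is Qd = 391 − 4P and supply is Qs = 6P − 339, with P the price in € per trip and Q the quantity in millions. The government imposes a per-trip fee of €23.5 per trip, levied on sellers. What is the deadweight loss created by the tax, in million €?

Before the tax: set 391 − 4P = 6P − 339 → P* = €73, Q* = 99.
With the tax collected from sellers, supply shifts: Qs = 6(P − 23.5) − 339.
New equilibrium: consumers pay €87.1, sellers receive €63.6, Q = 42.6. (Wedge: Pb − Ps = 23.5.)
Quantity falls by |ΔQ| = |99 − 42.6| = 56.4.
DWL = ½ · t · |ΔQ| = ½ · 23.5 · 56.4 = €662.7.

Deadweight loss = €662.7 million.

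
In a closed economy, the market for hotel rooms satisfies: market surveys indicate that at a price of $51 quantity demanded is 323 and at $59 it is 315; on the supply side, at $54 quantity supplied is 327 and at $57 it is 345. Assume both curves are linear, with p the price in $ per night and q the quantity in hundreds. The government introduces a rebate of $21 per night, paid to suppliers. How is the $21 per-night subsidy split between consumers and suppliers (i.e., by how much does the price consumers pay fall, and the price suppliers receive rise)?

Demand slope: (315 − 323)/(59 − 51) = -1, so qd = 374 − p.
Supply slope: (345 − 327)/(57 − 54) = 6, so qs = 6p + 3.
Without the subsidy, 374 − p = 6p + 3 gives 7p = 371, so p* = $53 and q* = 321.
With a per-unit subsidy paid to suppliers, each receives p + 21 per unit sold, so supply becomes qs = 6(p + 21) + 3.
New equilibrium: consumers pay $35, suppliers receive $56, q = 339. (Wedge: pb − ps = −21.)
Gain to consumers: $18; to suppliers: $3. (They sum to $21.)

Consumers gain $18 per night; suppliers gain $3 per night.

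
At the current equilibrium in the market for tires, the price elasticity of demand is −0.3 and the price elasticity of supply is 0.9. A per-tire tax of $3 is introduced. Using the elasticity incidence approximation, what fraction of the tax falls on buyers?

Buyers' share ≈ 0.75.

Incidence ratio: buyers' share ≈ εs / (εs + |εd|) = 0.9 / (0.9 + 0.3) = 0.75.
Supply is the more elastic side, so buyers bear the larger share.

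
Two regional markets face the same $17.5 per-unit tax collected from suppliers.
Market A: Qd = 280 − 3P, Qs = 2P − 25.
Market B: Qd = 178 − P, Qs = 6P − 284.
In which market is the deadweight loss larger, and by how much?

Market A: pre-tax P* = $61, Q* = 97; post-tax Q = 76; deadweight loss = $183.75.
Market B: pre-tax P* = $66, Q* = 112; post-tax Q = 97; deadweight loss = $131.25.
Difference: $183.75 vs $131.25 → market A is larger by $52.5.

Market A, by $52.5.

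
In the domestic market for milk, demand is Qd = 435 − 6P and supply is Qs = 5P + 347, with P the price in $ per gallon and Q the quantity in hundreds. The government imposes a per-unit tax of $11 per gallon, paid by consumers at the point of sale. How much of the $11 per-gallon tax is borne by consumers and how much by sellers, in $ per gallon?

Consumers bear $5 per gallon; sellers bear $6 per gallon.

Before the tax: set 435 − 6P = 5P + 347 → P* = $8, Q* = 387.
With the tax collected from consumers, demand (in seller-price terms) shifts: Qd = 435 − 6(P + 11).
New equilibrium: consumers pay $13, sellers receive $2, Q = 357. (Wedge: Pb − Ps = 11.)
Burden on consumers: $5; on sellers: $6. (They sum to $11.)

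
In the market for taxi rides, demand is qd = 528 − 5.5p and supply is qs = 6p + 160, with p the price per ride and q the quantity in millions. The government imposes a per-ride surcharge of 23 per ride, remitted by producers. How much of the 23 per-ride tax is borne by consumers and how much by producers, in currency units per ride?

Before the tax: set 528 − 5.5p = 6p + 160 → p* = 32, q* = 352.
With the tax collected from producers, supply shifts: qs = 6(p − 23) + 160.
New equilibrium: consumers pay 44, producers receive 21, q = 286. (Wedge: pb − ps = 23.)
Burden on consumers: 12; on producers: 11. (They sum to 23.)
The less price-elastic side of the market bears the larger share of a per-unit tax.

Consumers bear 12 per ride; producers bear 11 per ride.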